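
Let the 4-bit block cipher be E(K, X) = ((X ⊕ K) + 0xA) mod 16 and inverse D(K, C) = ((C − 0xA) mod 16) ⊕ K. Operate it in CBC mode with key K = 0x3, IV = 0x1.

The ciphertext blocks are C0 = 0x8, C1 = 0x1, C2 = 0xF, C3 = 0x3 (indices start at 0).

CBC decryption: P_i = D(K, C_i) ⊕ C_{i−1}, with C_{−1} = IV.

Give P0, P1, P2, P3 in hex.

P0 = 0xC, P1 = 0xC, P2 = 0x7, P3 = 0x5

P0: D(K, 0x8) = 0xD; 0xD ⊕ 0x1 = 0xC.
P1: D(K, 0x1) = 0x4; 0x4 ⊕ 0x8 = 0xC.
P2: D(K, 0xF) = 0x6; 0x6 ⊕ 0x1 = 0x7.
P3: D(K, 0x3) = 0xA; 0xA ⊕ 0xF = 0x5.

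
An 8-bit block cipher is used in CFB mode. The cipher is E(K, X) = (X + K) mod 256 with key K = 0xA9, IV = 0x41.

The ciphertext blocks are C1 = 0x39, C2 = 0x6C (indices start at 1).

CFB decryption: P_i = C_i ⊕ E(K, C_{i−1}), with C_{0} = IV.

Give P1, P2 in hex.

P1 = 0xD3, P2 = 0x8E

P1: E(K, 0x41) = 0xEA; 0x39 ⊕ 0xEA = 0xD3.
P2: E(K, 0x39) = 0xE2; 0x6C ⊕ 0xE2 = 0x8E.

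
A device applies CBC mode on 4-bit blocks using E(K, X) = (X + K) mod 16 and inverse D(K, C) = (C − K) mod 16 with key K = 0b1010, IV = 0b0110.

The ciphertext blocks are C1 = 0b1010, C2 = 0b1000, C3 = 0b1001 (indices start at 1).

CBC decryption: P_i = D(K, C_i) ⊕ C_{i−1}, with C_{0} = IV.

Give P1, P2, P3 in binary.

P1 = 0b0110, P2 = 0b0100, P3 = 0b0111

P1: D(K, 0b1010) = 0b0000; 0b0000 ⊕ 0b0110 = 0b0110.
P2: D(K, 0b1000) = 0b1110; 0b1110 ⊕ 0b1010 = 0b0100.
P3: D(K, 0b1001) = 0b1111; 0b1111 ⊕ 0b1000 = 0b0111.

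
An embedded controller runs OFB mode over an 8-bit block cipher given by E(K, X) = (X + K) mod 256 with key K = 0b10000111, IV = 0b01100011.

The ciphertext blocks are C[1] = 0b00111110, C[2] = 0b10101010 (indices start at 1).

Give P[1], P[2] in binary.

P[1] = 0b11010100, P[2] = 0b11011011

OFB decryption: S_i = E(K, S_{i−1}) with S_{0} = IV; P_i = C_i ⊕ S_i.
P[1]: S = E(K, 0b01100011) = 0b11101010; 0b00111110 ⊕ 0b11101010 = 0b11010100.
P[2]: S = E(K, 0b11101010) = 0b01110001; 0b10101010 ⊕ 0b01110001 = 0b11011011.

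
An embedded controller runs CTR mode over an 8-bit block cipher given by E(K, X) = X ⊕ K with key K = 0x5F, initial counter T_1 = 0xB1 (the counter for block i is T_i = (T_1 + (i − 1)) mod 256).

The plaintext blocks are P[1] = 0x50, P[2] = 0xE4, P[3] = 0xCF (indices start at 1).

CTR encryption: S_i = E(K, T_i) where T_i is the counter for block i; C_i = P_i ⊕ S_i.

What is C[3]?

C[1]: T = 0xB1, S = E(K, T) = 0xEE; 0x50 ⊕ 0xEE = 0xBE.
C[2]: T = 0xB2, S = E(K, T) = 0xED; 0xE4 ⊕ 0xED = 0x09.
C[3]: T = 0xB3, S = E(K, T) = 0xEC; 0xCF ⊕ 0xEC = 0x23.

C[3] = 0x23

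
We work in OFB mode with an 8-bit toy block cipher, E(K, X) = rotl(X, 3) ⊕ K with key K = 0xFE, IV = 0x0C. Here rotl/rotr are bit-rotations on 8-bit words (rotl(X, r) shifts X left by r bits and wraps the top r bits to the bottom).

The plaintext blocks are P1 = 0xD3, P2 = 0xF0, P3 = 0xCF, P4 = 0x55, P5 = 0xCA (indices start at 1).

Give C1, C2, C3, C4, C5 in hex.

OFB encryption: S_i = E(K, S_{i−1}) with S_{0} = IV; C_i = P_i ⊕ S_i.
C1: S = E(K, 0x0C) = 0x9E; 0xD3 ⊕ 0x9E = 0x4D.
C2: S = E(K, 0x9E) = 0x0A; 0xF0 ⊕ 0x0A = 0xFA.
C3: S = E(K, 0x0A) = 0xAE; 0xCF ⊕ 0xAE = 0x61.
C4: S = E(K, 0xAE) = 0x8B; 0x55 ⊕ 0x8B = 0xDE.
C5: S = E(K, 0x8B) = 0xA2; 0xCA ⊕ 0xA2 = 0x68.

C1 = 0x4D, C2 = 0xFA, C3 = 0x61, C4 = 0xDE, C5 = 0x68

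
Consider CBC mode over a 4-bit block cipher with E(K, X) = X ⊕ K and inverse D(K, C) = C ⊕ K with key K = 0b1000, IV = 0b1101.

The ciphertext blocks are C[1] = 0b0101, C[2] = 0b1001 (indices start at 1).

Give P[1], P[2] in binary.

P[1] = 0b0000, P[2] = 0b0100

CBC decryption: P_i = D(K, C_i) ⊕ C_{i−1}, with C_{0} = IV.
P[1]: D(K, 0b0101) = 0b1101; 0b1101 ⊕ 0b1101 = 0b0000.
P[2]: D(K, 0b1001) = 0b0001; 0b0001 ⊕ 0b0101 = 0b0100.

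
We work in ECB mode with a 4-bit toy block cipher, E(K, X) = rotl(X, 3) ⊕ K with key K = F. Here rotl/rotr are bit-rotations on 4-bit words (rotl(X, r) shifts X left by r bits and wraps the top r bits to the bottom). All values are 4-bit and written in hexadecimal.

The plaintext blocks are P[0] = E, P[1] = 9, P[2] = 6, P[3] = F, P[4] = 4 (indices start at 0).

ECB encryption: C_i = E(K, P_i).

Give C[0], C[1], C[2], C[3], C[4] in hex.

C[0]: E(K, E) = 8.
C[1]: E(K, 9) = 3.
C[2]: E(K, 6) = C.
C[3]: E(K, F) = 0.
C[4]: E(K, 4) = D.

C[0] = 8, C[1] = 3, C[2] = C, C[3] = 0, C[4] = D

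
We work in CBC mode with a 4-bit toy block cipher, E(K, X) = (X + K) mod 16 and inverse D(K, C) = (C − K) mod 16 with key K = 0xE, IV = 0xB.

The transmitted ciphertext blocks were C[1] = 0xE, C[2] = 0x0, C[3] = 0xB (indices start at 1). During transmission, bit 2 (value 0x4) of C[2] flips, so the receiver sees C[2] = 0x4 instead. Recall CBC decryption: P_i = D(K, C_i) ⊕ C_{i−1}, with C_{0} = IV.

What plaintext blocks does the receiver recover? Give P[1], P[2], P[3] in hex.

Only C[2] changed, to 0x4. In CBC, a change in C_i garbles P_i and flips the same bit in P_{i+1}. Decrypting the received ciphertext:
P[1]: D(K, 0xE) = 0x0; 0x0 ⊕ 0xB = 0xB.
P[2]: D(K, 0x4) = 0x6; 0x6 ⊕ 0xE = 0x8.
P[3]: D(K, 0xB) = 0xD; 0xD ⊕ 0x4 = 0x9.
Blocks that differ from the original plaintext: P[2], P[3].

P[1] = 0xB, P[2] = 0x8, P[3] = 0x9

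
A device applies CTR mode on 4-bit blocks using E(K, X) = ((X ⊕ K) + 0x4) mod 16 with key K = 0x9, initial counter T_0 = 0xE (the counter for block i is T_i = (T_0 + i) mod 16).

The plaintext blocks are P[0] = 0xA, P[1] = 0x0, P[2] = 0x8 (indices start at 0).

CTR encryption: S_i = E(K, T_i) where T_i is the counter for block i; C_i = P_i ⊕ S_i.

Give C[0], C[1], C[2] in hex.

C[0] = 0x1, C[1] = 0xA, C[2] = 0x5

C[0]: T = 0xE, S = E(K, T) = 0xB; 0xA ⊕ 0xB = 0x1.
C[1]: T = 0xF, S = E(K, T) = 0xA; 0x0 ⊕ 0xA = 0xA.
C[2]: T = 0x0, S = E(K, T) = 0xD; 0x8 ⊕ 0xD = 0x5.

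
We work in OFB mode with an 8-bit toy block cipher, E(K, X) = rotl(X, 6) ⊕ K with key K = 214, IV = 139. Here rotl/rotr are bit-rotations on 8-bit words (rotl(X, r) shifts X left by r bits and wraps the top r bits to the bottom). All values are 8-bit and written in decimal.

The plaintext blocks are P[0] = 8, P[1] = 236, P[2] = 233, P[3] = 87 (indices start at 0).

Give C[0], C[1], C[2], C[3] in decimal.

C[0] = 60, C[1] = 55, C[2] = 201, C[3] = 137

OFB encryption: S_i = E(K, S_{i−1}) with S_{−1} = IV; C_i = P_i ⊕ S_i.
C[0]: S = E(K, 139) = 52; 8 ⊕ 52 = 60.
C[1]: S = E(K, 52) = 219; 236 ⊕ 219 = 55.
C[2]: S = E(K, 219) = 32; 233 ⊕ 32 = 201.
C[3]: S = E(K, 32) = 222; 87 ⊕ 222 = 137.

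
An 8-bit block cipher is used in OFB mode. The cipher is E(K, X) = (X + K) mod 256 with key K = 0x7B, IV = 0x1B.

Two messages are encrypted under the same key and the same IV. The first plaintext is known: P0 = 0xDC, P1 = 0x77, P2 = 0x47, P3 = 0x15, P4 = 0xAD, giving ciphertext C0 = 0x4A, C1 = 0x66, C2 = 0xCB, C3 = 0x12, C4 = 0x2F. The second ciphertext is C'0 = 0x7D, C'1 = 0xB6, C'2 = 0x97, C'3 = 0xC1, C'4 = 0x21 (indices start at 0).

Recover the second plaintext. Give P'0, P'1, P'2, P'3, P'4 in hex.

In OFB with a reused IV, both messages share the same keystream S_i, so C_i ⊕ C'_i = P_i ⊕ P'_i and thus P'_i = P_i ⊕ C_i ⊕ C'_i.
P'0: 0xDC ⊕ 0x4A ⊕ 0x7D = 0xEB.
P'1: 0x77 ⊕ 0x66 ⊕ 0xB6 = 0xA7.
P'2: 0x47 ⊕ 0xCB ⊕ 0x97 = 0x1B.
P'3: 0x15 ⊕ 0x12 ⊕ 0xC1 = 0xC6.
P'4: 0xAD ⊕ 0x2F ⊕ 0x21 = 0xA3.

P'0 = 0xEB, P'1 = 0xA7, P'2 = 0x1B, P'3 = 0xC6, P'4 = 0xA3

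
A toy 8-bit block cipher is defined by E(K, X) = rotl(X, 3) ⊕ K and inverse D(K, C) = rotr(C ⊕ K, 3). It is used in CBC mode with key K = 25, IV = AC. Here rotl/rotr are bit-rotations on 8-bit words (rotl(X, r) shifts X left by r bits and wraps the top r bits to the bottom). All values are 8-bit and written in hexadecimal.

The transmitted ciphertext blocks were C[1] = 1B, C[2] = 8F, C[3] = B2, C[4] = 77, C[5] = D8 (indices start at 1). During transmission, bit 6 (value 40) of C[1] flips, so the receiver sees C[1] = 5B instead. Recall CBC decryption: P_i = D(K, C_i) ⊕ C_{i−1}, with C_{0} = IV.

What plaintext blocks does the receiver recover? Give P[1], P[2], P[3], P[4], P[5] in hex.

Only C[1] changed, to 5B. In CBC, a change in C_i garbles P_i and flips the same bit in P_{i+1}. Decrypting the received ciphertext:
P[1]: D(K, 5B) = CF; CF ⊕ AC = 63.
P[2]: D(K, 8F) = 55; 55 ⊕ 5B = 0E.
P[3]: D(K, B2) = F2; F2 ⊕ 8F = 7D.
P[4]: D(K, 77) = 4A; 4A ⊕ B2 = F8.
P[5]: D(K, D8) = BF; BF ⊕ 77 = C8.
Blocks that differ from the original plaintext: P[1], P[2].

P[1] = 63, P[2] = 0E, P[3] = 7D, P[4] = F8, P[5] = C8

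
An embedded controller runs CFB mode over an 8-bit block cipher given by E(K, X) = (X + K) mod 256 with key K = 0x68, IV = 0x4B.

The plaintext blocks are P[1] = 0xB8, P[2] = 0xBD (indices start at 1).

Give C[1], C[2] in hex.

C[1] = 0x0B, C[2] = 0xCE

CFB encryption: C_i = P_i ⊕ E(K, C_{i−1}), with C_{0} = IV.
C[1]: E(K, 0x4B) = 0xB3; 0xB8 ⊕ 0xB3 = 0x0B.
C[2]: E(K, 0x0B) = 0x73; 0xBD ⊕ 0x73 = 0xCE.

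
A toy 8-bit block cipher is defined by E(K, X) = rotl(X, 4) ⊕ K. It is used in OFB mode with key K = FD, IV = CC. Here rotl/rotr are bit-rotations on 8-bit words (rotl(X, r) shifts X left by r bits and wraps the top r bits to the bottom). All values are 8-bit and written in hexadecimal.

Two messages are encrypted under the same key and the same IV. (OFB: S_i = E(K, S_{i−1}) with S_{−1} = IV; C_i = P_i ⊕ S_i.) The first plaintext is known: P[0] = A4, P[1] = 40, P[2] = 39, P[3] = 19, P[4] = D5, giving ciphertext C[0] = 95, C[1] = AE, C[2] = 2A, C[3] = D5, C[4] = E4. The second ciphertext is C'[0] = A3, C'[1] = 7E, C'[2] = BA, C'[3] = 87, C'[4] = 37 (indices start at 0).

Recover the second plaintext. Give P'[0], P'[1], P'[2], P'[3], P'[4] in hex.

In OFB with a reused IV, both messages share the same keystream S_i, so C_i ⊕ C'_i = P_i ⊕ P'_i and thus P'_i = P_i ⊕ C_i ⊕ C'_i.
P'[0]: A4 ⊕ 95 ⊕ A3 = 92.
P'[1]: 40 ⊕ AE ⊕ 7E = 90.
P'[2]: 39 ⊕ 2A ⊕ BA = A9.
P'[3]: 19 ⊕ D5 ⊕ 87 = 4B.
P'[4]: D5 ⊕ E4 ⊕ 37 = 06.

P'[0] = 92, P'[1] = 90, P'[2] = A9, P'[3] = 4B, P'[4] = 06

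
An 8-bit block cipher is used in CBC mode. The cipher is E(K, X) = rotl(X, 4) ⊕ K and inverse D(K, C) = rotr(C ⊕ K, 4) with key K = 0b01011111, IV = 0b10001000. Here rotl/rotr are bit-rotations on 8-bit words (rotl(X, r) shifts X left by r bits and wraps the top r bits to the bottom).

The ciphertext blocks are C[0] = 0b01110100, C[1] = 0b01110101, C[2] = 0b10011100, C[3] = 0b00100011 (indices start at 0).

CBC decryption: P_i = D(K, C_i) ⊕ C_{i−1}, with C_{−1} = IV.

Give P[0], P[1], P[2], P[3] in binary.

P[0] = 0b00111010, P[1] = 0b11010110, P[2] = 0b01001001, P[3] = 0b01011011

P[0]: D(K, 0b01110100) = 0b10110010; 0b10110010 ⊕ 0b10001000 = 0b00111010.
P[1]: D(K, 0b01110101) = 0b10100010; 0b10100010 ⊕ 0b01110100 = 0b11010110.
P[2]: D(K, 0b10011100) = 0b00111100; 0b00111100 ⊕ 0b01110101 = 0b01001001.
P[3]: D(K, 0b00100011) = 0b11000111; 0b11000111 ⊕ 0b10011100 = 0b01011011.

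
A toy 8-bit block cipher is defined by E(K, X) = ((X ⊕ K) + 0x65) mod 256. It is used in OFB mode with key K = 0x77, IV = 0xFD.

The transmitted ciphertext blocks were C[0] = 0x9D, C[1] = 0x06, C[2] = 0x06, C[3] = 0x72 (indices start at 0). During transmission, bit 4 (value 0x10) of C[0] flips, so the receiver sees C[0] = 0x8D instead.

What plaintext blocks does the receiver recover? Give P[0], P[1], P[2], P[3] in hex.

P[0] = 0x62, P[1] = 0xFB, P[2] = 0xE9, P[3] = 0x8F

OFB decryption: S_i = E(K, S_{i−1}) with S_{−1} = IV; P_i = C_i ⊕ S_i.
Only C[0] changed, to 0x8D. In OFB, a change in C_i flips the same bit in P_i only; the keystream is unaffected. Decrypting the received ciphertext:
P[0]: S = E(K, 0xFD) = 0xEF; 0x8D ⊕ 0xEF = 0x62.
P[1]: S = E(K, 0xEF) = 0xFD; 0x06 ⊕ 0xFD = 0xFB.
P[2]: S = E(K, 0xFD) = 0xEF; 0x06 ⊕ 0xEF = 0xE9.
P[3]: S = E(K, 0xEF) = 0xFD; 0x72 ⊕ 0xFD = 0x8F.
Blocks that differ from the original plaintext: P[0].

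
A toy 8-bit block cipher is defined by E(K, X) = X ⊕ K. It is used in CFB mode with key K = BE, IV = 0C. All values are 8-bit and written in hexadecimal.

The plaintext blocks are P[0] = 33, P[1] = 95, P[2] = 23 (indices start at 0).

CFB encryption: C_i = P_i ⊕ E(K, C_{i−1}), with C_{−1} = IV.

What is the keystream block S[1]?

3F

C[0]: E(K, 0C) = B2; 33 ⊕ B2 = 81.
C[1]: E(K, 81) = 3F; 95 ⊕ 3F = AA.
So S[1] = 3F.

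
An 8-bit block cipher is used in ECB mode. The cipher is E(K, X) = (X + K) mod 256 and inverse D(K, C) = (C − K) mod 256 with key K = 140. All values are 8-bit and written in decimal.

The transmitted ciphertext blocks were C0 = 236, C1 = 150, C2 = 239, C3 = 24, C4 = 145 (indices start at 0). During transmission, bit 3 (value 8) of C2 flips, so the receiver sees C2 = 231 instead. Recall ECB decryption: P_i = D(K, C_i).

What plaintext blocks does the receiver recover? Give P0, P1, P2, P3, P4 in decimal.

P0 = 96, P1 = 10, P2 = 91, P3 = 140, P4 = 5

Only C2 changed, to 231. In ECB, a change in C_i affects only P_i. Decrypting the received ciphertext:
P0: D(K, 236) = 96.
P1: D(K, 150) = 10.
P2: D(K, 231) = 91.
P3: D(K, 24) = 140.
P4: D(K, 145) = 5.
Blocks that differ from the original plaintext: P2.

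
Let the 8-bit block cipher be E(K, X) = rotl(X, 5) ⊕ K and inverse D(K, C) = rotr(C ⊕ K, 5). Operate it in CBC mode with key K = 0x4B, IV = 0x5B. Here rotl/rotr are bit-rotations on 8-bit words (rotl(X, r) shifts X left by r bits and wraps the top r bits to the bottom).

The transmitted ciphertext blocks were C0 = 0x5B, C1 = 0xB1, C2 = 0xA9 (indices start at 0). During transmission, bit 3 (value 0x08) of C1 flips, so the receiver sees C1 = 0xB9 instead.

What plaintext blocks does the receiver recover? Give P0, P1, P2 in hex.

CBC decryption: P_i = D(K, C_i) ⊕ C_{i−1}, with C_{−1} = IV.
Only C1 changed, to 0xB9. In CBC, a change in C_i garbles P_i and flips the same bit in P_{i+1}. Decrypting the received ciphertext:
P0: D(K, 0x5B) = 0x80; 0x80 ⊕ 0x5B = 0xDB.
P1: D(K, 0xB9) = 0x97; 0x97 ⊕ 0x5B = 0xCC.
P2: D(K, 0xA9) = 0x17; 0x17 ⊕ 0xB9 = 0xAE.
Blocks that differ from the original plaintext: P1, P2.

P0 = 0xDB, P1 = 0xCC, P2 = 0xAE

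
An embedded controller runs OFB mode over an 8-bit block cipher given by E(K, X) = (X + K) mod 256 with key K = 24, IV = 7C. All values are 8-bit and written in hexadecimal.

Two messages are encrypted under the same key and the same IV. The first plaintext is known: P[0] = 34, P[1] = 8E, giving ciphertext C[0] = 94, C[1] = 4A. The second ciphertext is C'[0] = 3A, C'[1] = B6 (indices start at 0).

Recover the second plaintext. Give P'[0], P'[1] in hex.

P'[0] = 9A, P'[1] = 72

In OFB with a reused IV, both messages share the same keystream S_i, so C_i ⊕ C'_i = P_i ⊕ P'_i and thus P'_i = P_i ⊕ C_i ⊕ C'_i.
P'[0]: 34 ⊕ 94 ⊕ 3A = 9A.
P'[1]: 8E ⊕ 4A ⊕ B6 = 72.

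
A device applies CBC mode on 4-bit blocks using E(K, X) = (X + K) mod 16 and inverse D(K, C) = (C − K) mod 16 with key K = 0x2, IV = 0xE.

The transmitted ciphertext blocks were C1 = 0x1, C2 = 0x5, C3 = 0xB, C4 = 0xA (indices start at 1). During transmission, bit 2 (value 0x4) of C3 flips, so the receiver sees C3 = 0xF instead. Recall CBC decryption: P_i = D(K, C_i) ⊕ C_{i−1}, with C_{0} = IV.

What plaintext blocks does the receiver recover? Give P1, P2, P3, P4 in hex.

P1 = 0x1, P2 = 0x2, P3 = 0x8, P4 = 0x7

Only C3 changed, to 0xF. In CBC, a change in C_i garbles P_i and flips the same bit in P_{i+1}. Decrypting the received ciphertext:
P1: D(K, 0x1) = 0xF; 0xF ⊕ 0xE = 0x1.
P2: D(K, 0x5) = 0x3; 0x3 ⊕ 0x1 = 0x2.
P3: D(K, 0xF) = 0xD; 0xD ⊕ 0x5 = 0x8.
P4: D(K, 0xA) = 0x8; 0x8 ⊕ 0xF = 0x7.
Blocks that differ from the original plaintext: P3, P4.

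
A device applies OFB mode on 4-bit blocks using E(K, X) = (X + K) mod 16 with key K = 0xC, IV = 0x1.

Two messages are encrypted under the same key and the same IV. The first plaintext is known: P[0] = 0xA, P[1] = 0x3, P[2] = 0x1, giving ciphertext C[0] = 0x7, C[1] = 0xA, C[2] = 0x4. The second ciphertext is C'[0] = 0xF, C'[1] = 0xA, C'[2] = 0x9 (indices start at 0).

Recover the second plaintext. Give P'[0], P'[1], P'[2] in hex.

In OFB with a reused IV, both messages share the same keystream S_i, so C_i ⊕ C'_i = P_i ⊕ P'_i and thus P'_i = P_i ⊕ C_i ⊕ C'_i.
P'[0]: 0xA ⊕ 0x7 ⊕ 0xF = 0x2.
P'[1]: 0x3 ⊕ 0xA ⊕ 0xA = 0x3.
P'[2]: 0x1 ⊕ 0x4 ⊕ 0x9 = 0xC.

P'[0] = 0x2, P'[1] = 0x3, P'[2] = 0xC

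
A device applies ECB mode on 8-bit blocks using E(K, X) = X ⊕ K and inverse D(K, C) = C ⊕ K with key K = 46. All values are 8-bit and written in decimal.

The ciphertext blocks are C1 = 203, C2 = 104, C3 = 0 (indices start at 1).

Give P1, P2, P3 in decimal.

ECB decryption: P_i = D(K, C_i).
P1: D(K, 203) = 229.
P2: D(K, 104) = 70.
P3: D(K, 0) = 46.

P1 = 229, P2 = 70, P3 = 46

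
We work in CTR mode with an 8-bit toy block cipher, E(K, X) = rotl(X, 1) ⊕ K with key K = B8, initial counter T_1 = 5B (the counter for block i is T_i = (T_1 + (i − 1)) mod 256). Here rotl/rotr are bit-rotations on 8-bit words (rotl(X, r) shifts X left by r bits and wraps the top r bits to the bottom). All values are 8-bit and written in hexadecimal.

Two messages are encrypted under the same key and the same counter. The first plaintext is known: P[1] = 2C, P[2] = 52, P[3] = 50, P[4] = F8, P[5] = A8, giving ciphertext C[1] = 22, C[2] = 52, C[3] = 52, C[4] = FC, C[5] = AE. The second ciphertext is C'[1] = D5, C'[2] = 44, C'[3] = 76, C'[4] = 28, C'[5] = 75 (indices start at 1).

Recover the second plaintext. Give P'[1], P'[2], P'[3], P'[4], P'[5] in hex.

In CTR with a reused counter, both messages share the same keystream S_i, so C_i ⊕ C'_i = P_i ⊕ P'_i and thus P'_i = P_i ⊕ C_i ⊕ C'_i.
P'[1]: 2C ⊕ 22 ⊕ D5 = DB.
P'[2]: 52 ⊕ 52 ⊕ 44 = 44.
P'[3]: 50 ⊕ 52 ⊕ 76 = 74.
P'[4]: F8 ⊕ FC ⊕ 28 = 2C.
P'[5]: A8 ⊕ AE ⊕ 75 = 73.

P'[1] = DB, P'[2] = 44, P'[3] = 74, P'[4] = 2C, P'[5] = 73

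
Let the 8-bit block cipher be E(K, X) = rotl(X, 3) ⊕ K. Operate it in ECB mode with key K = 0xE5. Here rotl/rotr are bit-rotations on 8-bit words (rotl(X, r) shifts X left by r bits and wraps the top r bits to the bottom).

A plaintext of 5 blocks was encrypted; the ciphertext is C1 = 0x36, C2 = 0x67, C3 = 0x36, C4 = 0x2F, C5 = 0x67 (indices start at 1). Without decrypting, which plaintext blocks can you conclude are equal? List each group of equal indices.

P1 = P3; P2 = P5

ECB encrypts each block independently with the same key, so equal ciphertext blocks imply equal plaintext blocks.
C1 = C3 = 0x36, so P1 = P3.
C2 = C5 = 0x67, so P2 = P5.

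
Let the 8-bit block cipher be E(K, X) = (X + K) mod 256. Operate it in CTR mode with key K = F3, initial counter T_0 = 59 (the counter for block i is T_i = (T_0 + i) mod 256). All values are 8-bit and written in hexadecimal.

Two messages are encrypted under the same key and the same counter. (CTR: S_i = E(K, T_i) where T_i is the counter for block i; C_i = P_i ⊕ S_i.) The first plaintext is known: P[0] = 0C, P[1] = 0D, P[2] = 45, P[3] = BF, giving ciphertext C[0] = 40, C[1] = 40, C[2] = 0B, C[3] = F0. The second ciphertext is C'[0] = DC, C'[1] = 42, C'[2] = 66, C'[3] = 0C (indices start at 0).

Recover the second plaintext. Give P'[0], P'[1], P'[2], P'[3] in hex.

In CTR with a reused counter, both messages share the same keystream S_i, so C_i ⊕ C'_i = P_i ⊕ P'_i and thus P'_i = P_i ⊕ C_i ⊕ C'_i.
P'[0]: 0C ⊕ 40 ⊕ DC = 90.
P'[1]: 0D ⊕ 40 ⊕ 42 = 0F.
P'[2]: 45 ⊕ 0B ⊕ 66 = 28.
P'[3]: BF ⊕ F0 ⊕ 0C = 43.

P'[0] = 90, P'[1] = 0F, P'[2] = 28, P'[3] = 43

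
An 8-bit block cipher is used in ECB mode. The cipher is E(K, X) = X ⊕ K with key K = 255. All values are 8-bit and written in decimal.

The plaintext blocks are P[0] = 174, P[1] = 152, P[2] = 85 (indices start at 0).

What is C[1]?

ECB encryption: C_i = E(K, P_i).
C[1]: E(K, 152) = 103.

C[1] = 103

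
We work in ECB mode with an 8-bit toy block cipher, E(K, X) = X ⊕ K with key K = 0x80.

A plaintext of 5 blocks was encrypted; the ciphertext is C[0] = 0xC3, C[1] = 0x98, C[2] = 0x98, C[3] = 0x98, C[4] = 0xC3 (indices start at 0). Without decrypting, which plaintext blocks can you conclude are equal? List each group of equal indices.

ECB encrypts each block independently with the same key, so equal ciphertext blocks imply equal plaintext blocks.
C[0] = C[4] = 0xC3, so P[0] = P[4].
C[1] = C[2] = C[3] = 0x98, so P[1] = P[2] = P[3].

P[0] = P[4]; P[1] = P[2] = P[3]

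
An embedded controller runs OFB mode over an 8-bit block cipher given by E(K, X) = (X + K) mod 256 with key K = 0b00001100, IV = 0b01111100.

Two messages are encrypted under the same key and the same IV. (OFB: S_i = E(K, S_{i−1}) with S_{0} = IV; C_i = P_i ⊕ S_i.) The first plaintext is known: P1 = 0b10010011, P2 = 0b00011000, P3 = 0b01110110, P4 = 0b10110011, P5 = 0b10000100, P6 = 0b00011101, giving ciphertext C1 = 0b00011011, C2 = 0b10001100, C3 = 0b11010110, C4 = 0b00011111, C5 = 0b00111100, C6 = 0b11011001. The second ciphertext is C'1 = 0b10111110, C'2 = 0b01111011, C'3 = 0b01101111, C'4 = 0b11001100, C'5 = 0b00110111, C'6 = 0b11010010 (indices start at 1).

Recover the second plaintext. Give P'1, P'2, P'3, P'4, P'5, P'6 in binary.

P'1 = 0b00110110, P'2 = 0b11101111, P'3 = 0b11001111, P'4 = 0b01100000, P'5 = 0b10001111, P'6 = 0b00010110

In OFB with a reused IV, both messages share the same keystream S_i, so C_i ⊕ C'_i = P_i ⊕ P'_i and thus P'_i = P_i ⊕ C_i ⊕ C'_i.
P'1: 0b10010011 ⊕ 0b00011011 ⊕ 0b10111110 = 0b00110110.
P'2: 0b00011000 ⊕ 0b10001100 ⊕ 0b01111011 = 0b11101111.
P'3: 0b01110110 ⊕ 0b11010110 ⊕ 0b01101111 = 0b11001111.
P'4: 0b10110011 ⊕ 0b00011111 ⊕ 0b11001100 = 0b01100000.
P'5: 0b10000100 ⊕ 0b00111100 ⊕ 0b00110111 = 0b10001111.
P'6: 0b00011101 ⊕ 0b11011001 ⊕ 0b11010010 = 0b00010110.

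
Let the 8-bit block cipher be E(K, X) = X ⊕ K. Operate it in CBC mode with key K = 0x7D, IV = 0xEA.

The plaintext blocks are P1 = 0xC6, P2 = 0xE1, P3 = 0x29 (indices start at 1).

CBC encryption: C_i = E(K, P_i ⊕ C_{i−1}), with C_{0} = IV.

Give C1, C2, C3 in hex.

C1 = 0x51, C2 = 0xCD, C3 = 0x99

C1: P1 ⊕ 0xEA = 0x2C; E(K, 0x2C) = 0x51.
C2: P2 ⊕ 0x51 = 0xB0; E(K, 0xB0) = 0xCD.
C3: P3 ⊕ 0xCD = 0xE4; E(K, 0xE4) = 0x99.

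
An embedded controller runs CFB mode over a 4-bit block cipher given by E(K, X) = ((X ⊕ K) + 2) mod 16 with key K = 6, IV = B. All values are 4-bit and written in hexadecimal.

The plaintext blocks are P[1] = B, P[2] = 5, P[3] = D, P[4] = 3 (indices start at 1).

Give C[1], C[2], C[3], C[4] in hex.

CFB encryption: C_i = P_i ⊕ E(K, C_{i−1}), with C_{0} = IV.
C[1]: E(K, B) = F; B ⊕ F = 4.
C[2]: E(K, 4) = 4; 5 ⊕ 4 = 1.
C[3]: E(K, 1) = 9; D ⊕ 9 = 4.
C[4]: E(K, 4) = 4; 3 ⊕ 4 = 7.

C[1] = 4, C[2] = 1, C[3] = 4, C[4] = 7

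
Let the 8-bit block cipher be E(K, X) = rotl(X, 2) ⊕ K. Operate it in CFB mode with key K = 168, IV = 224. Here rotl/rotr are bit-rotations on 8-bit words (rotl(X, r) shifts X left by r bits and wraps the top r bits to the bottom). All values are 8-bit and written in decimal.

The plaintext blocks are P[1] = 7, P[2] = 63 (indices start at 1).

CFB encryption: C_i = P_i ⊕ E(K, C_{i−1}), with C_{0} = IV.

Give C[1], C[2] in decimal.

C[1] = 44, C[2] = 39

C[1]: E(K, 224) = 43; 7 ⊕ 43 = 44.
C[2]: E(K, 44) = 24; 63 ⊕ 24 = 39.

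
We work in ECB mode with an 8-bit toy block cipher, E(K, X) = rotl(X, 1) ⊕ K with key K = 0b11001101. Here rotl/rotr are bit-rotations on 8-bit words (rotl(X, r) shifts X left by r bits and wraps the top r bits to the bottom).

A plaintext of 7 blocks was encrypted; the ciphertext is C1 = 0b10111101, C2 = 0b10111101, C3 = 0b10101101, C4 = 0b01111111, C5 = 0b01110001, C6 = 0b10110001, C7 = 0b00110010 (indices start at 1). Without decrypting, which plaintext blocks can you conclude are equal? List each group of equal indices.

P1 = P2

ECB encrypts each block independently with the same key, so equal ciphertext blocks imply equal plaintext blocks.
C1 = C2 = 0b10111101, so P1 = P2.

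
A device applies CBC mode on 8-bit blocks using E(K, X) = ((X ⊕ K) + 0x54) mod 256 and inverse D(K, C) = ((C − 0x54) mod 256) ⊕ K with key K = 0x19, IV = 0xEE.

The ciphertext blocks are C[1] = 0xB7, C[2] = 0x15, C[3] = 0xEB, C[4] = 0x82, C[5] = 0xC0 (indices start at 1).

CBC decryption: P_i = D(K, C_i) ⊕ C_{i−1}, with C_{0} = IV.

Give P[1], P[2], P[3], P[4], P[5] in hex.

P[1] = 0x94, P[2] = 0x6F, P[3] = 0x9B, P[4] = 0xDC, P[5] = 0xF7

P[1]: D(K, 0xB7) = 0x7A; 0x7A ⊕ 0xEE = 0x94.
P[2]: D(K, 0x15) = 0xD8; 0xD8 ⊕ 0xB7 = 0x6F.
P[3]: D(K, 0xEB) = 0x8E; 0x8E ⊕ 0x15 = 0x9B.
P[4]: D(K, 0x82) = 0x37; 0x37 ⊕ 0xEB = 0xDC.
P[5]: D(K, 0xC0) = 0x75; 0x75 ⊕ 0x82 = 0xF7.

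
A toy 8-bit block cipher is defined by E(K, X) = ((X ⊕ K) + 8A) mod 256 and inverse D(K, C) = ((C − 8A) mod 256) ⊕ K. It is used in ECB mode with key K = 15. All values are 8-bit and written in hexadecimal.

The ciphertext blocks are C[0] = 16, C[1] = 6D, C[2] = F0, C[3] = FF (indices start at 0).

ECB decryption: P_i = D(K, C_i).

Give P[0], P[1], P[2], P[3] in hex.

P[0]: D(K, 16) = 99.
P[1]: D(K, 6D) = F6.
P[2]: D(K, F0) = 73.
P[3]: D(K, FF) = 60.

P[0] = 99, P[1] = F6, P[2] = 73, P[3] = 60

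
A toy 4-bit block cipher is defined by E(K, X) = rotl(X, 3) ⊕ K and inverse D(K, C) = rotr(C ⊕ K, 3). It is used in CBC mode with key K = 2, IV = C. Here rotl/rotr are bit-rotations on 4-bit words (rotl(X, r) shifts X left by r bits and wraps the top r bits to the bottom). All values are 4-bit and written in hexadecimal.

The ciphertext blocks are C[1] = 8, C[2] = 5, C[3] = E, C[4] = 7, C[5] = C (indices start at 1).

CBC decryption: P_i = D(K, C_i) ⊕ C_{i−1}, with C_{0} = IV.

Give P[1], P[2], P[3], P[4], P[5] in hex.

P[1]: D(K, 8) = 5; 5 ⊕ C = 9.
P[2]: D(K, 5) = E; E ⊕ 8 = 6.
P[3]: D(K, E) = 9; 9 ⊕ 5 = C.
P[4]: D(K, 7) = A; A ⊕ E = 4.
P[5]: D(K, C) = D; D ⊕ 7 = A.

P[1] = 9, P[2] = 6, P[3] = C, P[4] = 4, P[5] = A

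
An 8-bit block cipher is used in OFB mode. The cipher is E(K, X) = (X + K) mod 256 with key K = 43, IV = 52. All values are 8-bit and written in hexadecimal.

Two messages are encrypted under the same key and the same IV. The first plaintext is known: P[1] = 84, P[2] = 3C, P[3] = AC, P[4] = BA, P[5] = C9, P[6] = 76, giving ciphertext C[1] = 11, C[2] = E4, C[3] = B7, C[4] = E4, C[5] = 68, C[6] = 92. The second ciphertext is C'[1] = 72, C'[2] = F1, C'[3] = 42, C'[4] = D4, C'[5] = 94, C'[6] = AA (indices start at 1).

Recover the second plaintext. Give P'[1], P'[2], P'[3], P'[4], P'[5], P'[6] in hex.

In OFB with a reused IV, both messages share the same keystream S_i, so C_i ⊕ C'_i = P_i ⊕ P'_i and thus P'_i = P_i ⊕ C_i ⊕ C'_i.
P'[1]: 84 ⊕ 11 ⊕ 72 = E7.
P'[2]: 3C ⊕ E4 ⊕ F1 = 29.
P'[3]: AC ⊕ B7 ⊕ 42 = 59.
P'[4]: BA ⊕ E4 ⊕ D4 = 8A.
P'[5]: C9 ⊕ 68 ⊕ 94 = 35.
P'[6]: 76 ⊕ 92 ⊕ AA = 4E.

P'[1] = E7, P'[2] = 29, P'[3] = 59, P'[4] = 8A, P'[5] = 35, P'[6] = 4E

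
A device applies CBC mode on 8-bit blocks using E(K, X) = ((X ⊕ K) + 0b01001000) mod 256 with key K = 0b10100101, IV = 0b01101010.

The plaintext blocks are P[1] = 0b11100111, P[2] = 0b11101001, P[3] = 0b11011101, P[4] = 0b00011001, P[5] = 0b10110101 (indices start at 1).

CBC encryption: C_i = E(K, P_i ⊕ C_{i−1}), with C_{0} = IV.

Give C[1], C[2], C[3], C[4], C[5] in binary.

C[1]: P[1] ⊕ 0b01101010 = 0b10001101; E(K, 0b10001101) = 0b01110000.
C[2]: P[2] ⊕ 0b01110000 = 0b10011001; E(K, 0b10011001) = 0b10000100.
C[3]: P[3] ⊕ 0b10000100 = 0b01011001; E(K, 0b01011001) = 0b01000100.
C[4]: P[4] ⊕ 0b01000100 = 0b01011101; E(K, 0b01011101) = 0b01000000.
C[5]: P[5] ⊕ 0b01000000 = 0b11110101; E(K, 0b11110101) = 0b10011000.

C[1] = 0b01110000, C[2] = 0b10000100, C[3] = 0b01000100, C[4] = 0b01000000, C[5] = 0b10011000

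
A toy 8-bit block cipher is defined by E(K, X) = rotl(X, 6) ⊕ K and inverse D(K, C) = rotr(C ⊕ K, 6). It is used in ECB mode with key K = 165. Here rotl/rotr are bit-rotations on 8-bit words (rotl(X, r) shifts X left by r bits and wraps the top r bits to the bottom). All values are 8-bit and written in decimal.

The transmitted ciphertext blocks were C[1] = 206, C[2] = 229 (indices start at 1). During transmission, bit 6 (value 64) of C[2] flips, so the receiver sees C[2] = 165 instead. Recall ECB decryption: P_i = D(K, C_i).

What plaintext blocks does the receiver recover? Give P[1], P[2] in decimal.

P[1] = 173, P[2] = 0

Only C[2] changed, to 165. In ECB, a change in C_i affects only P_i. Decrypting the received ciphertext:
P[1]: D(K, 206) = 173.
P[2]: D(K, 165) = 0.
Blocks that differ from the original plaintext: P[2].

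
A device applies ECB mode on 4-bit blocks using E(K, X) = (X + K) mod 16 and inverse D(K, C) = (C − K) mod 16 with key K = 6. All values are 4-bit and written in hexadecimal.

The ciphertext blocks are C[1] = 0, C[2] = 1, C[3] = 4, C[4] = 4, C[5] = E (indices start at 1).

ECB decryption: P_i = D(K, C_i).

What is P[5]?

P[5] = 8

P[5]: D(K, E) = 8.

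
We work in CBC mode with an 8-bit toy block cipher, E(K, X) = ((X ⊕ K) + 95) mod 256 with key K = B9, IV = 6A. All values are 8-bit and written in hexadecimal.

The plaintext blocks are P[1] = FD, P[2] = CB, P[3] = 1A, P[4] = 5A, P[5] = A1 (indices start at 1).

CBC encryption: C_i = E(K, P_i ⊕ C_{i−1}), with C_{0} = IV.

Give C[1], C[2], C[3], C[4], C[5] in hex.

C[1]: P[1] ⊕ 6A = 97; E(K, 97) = C3.
C[2]: P[2] ⊕ C3 = 08; E(K, 08) = 46.
C[3]: P[3] ⊕ 46 = 5C; E(K, 5C) = 7A.
C[4]: P[4] ⊕ 7A = 20; E(K, 20) = 2E.
C[5]: P[5] ⊕ 2E = 8F; E(K, 8F) = CB.

C[1] = C3, C[2] = 46, C[3] = 7A, C[4] = 2E, C[5] = CB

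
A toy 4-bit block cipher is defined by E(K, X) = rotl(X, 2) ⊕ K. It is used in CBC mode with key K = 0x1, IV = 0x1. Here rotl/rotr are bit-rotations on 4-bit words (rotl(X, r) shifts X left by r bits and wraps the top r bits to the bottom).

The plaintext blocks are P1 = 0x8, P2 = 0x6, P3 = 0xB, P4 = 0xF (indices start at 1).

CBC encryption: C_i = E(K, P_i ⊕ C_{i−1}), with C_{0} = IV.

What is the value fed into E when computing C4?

0x5

C1: P1 ⊕ 0x1 = 0x9; E(K, 0x9) = 0x7.
C2: P2 ⊕ 0x7 = 0x1; E(K, 0x1) = 0x5.
C3: P3 ⊕ 0x5 = 0xE; E(K, 0xE) = 0xA.
C4: P4 ⊕ 0xA = 0x5; E(K, 0x5) = 0x4.
So the input to E for block 4 is 0x5.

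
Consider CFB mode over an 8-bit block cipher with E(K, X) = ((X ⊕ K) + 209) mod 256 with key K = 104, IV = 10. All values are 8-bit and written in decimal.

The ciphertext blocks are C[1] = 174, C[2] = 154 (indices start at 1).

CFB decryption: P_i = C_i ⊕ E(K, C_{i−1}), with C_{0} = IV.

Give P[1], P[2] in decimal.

P[1]: E(K, 10) = 51; 174 ⊕ 51 = 157.
P[2]: E(K, 174) = 151; 154 ⊕ 151 = 13.

P[1] = 157, P[2] = 13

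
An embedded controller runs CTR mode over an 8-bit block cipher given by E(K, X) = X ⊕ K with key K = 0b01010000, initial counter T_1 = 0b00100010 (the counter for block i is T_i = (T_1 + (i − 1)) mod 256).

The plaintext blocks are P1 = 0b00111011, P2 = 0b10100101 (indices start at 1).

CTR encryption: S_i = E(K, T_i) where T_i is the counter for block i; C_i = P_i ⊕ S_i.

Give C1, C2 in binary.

C1 = 0b01001001, C2 = 0b11010110

C1: T = 0b00100010, S = E(K, T) = 0b01110010; 0b00111011 ⊕ 0b01110010 = 0b01001001.
C2: T = 0b00100011, S = E(K, T) = 0b01110011; 0b10100101 ⊕ 0b01110011 = 0b11010110.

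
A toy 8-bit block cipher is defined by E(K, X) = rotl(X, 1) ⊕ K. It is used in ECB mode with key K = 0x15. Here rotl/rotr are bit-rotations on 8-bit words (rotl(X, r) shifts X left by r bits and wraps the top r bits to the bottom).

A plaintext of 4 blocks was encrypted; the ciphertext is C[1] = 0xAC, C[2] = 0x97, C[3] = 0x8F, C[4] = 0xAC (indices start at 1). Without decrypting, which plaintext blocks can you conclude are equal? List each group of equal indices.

ECB encrypts each block independently with the same key, so equal ciphertext blocks imply equal plaintext blocks.
C[1] = C[4] = 0xAC, so P[1] = P[4].

P[1] = P[4]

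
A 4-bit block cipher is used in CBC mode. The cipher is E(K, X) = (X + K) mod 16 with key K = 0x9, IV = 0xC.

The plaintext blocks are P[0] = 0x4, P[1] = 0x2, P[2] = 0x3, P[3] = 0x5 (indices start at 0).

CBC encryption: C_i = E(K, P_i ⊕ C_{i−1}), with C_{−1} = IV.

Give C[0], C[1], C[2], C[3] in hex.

C[0] = 0x1, C[1] = 0xC, C[2] = 0x8, C[3] = 0x6

C[0]: P[0] ⊕ 0xC = 0x8; E(K, 0x8) = 0x1.
C[1]: P[1] ⊕ 0x1 = 0x3; E(K, 0x3) = 0xC.
C[2]: P[2] ⊕ 0xC = 0xF; E(K, 0xF) = 0x8.
C[3]: P[3] ⊕ 0x8 = 0xD; E(K, 0xD) = 0x6.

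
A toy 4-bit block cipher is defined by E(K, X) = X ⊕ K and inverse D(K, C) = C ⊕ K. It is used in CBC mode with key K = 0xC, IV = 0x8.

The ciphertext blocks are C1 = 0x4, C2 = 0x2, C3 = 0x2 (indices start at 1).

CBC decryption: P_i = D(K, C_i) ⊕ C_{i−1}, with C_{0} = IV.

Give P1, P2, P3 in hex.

P1 = 0x0, P2 = 0xA, P3 = 0xC

P1: D(K, 0x4) = 0x8; 0x8 ⊕ 0x8 = 0x0.
P2: D(K, 0x2) = 0xE; 0xE ⊕ 0x4 = 0xA.
P3: D(K, 0x2) = 0xE; 0xE ⊕ 0x2 = 0xC.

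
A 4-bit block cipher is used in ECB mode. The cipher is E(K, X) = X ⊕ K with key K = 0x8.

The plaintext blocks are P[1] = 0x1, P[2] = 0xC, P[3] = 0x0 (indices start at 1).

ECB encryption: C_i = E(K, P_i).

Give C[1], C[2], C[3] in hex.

C[1] = 0x9, C[2] = 0x4, C[3] = 0x8

C[1]: E(K, 0x1) = 0x9.
C[2]: E(K, 0xC) = 0x4.
C[3]: E(K, 0x0) = 0x8.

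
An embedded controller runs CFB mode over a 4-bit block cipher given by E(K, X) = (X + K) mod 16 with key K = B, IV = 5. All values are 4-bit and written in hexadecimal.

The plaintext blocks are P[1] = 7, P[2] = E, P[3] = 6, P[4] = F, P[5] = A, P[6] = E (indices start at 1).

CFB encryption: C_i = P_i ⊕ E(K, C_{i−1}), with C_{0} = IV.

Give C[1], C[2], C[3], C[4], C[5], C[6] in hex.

C[1]: E(K, 5) = 0; 7 ⊕ 0 = 7.
C[2]: E(K, 7) = 2; E ⊕ 2 = C.
C[3]: E(K, C) = 7; 6 ⊕ 7 = 1.
C[4]: E(K, 1) = C; F ⊕ C = 3.
C[5]: E(K, 3) = E; A ⊕ E = 4.
C[6]: E(K, 4) = F; E ⊕ F = 1.

C[1] = 7, C[2] = C, C[3] = 1, C[4] = 3, C[5] = 4, C[6] = 1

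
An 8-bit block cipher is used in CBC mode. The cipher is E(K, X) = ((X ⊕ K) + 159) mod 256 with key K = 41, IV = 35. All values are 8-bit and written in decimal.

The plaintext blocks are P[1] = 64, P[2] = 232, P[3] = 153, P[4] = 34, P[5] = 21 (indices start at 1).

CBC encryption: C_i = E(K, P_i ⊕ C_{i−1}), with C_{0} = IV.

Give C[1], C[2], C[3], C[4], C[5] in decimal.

C[1] = 233, C[2] = 199, C[3] = 22, C[4] = 188, C[5] = 31

C[1]: P[1] ⊕ 35 = 99; E(K, 99) = 233.
C[2]: P[2] ⊕ 233 = 1; E(K, 1) = 199.
C[3]: P[3] ⊕ 199 = 94; E(K, 94) = 22.
C[4]: P[4] ⊕ 22 = 52; E(K, 52) = 188.
C[5]: P[5] ⊕ 188 = 169; E(K, 169) = 31.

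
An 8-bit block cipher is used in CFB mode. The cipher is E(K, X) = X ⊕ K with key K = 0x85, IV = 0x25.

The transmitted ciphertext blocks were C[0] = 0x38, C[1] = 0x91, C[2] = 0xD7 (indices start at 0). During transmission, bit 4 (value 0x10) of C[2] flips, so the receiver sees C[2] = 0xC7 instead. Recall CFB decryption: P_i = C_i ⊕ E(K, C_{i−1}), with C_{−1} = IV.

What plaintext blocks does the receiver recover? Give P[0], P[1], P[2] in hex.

P[0] = 0x98, P[1] = 0x2C, P[2] = 0xD3

Only C[2] changed, to 0xC7. In CFB, a change in C_i flips the same bit in P_i and garbles P_{i+1}. Decrypting the received ciphertext:
P[0]: E(K, 0x25) = 0xA0; 0x38 ⊕ 0xA0 = 0x98.
P[1]: E(K, 0x38) = 0xBD; 0x91 ⊕ 0xBD = 0x2C.
P[2]: E(K, 0x91) = 0x14; 0xC7 ⊕ 0x14 = 0xD3.
Blocks that differ from the original plaintext: P[2].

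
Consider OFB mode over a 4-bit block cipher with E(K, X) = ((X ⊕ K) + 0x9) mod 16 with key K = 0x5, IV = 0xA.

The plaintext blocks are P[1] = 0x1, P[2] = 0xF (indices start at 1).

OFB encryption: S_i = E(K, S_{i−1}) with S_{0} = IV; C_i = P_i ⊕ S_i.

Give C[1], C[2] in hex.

C[1] = 0x9, C[2] = 0x9

C[1]: S = E(K, 0xA) = 0x8; 0x1 ⊕ 0x8 = 0x9.
C[2]: S = E(K, 0x8) = 0x6; 0xF ⊕ 0x6 = 0x9.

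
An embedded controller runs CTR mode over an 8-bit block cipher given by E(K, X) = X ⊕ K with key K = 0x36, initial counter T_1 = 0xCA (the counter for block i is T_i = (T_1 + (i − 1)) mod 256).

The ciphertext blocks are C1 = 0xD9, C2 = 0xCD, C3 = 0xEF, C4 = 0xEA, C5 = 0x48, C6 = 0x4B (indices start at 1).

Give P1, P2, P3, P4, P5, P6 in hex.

CTR decryption: S_i = E(K, T_i) where T_i is the counter for block i; P_i = C_i ⊕ S_i.
P1: T = 0xCA, S = E(K, T) = 0xFC; 0xD9 ⊕ 0xFC = 0x25.
P2: T = 0xCB, S = E(K, T) = 0xFD; 0xCD ⊕ 0xFD = 0x30.
P3: T = 0xCC, S = E(K, T) = 0xFA; 0xEF ⊕ 0xFA = 0x15.
P4: T = 0xCD, S = E(K, T) = 0xFB; 0xEA ⊕ 0xFB = 0x11.
P5: T = 0xCE, S = E(K, T) = 0xF8; 0x48 ⊕ 0xF8 = 0xB0.
P6: T = 0xCF, S = E(K, T) = 0xF9; 0x4B ⊕ 0xF9 = 0xB2.

P1 = 0x25, P2 = 0x30, P3 = 0x15, P4 = 0x11, P5 = 0xB0, P6 = 0xB2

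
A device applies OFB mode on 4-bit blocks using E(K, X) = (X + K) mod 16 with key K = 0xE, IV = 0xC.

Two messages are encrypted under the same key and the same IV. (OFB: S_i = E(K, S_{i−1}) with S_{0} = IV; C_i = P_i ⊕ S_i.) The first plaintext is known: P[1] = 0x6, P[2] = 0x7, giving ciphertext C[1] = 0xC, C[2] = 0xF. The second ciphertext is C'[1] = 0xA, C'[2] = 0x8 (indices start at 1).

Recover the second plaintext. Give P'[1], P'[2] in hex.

P'[1] = 0x0, P'[2] = 0x0

In OFB with a reused IV, both messages share the same keystream S_i, so C_i ⊕ C'_i = P_i ⊕ P'_i and thus P'_i = P_i ⊕ C_i ⊕ C'_i.
P'[1]: 0x6 ⊕ 0xC ⊕ 0xA = 0x0.
P'[2]: 0x7 ⊕ 0xF ⊕ 0x8 = 0x0.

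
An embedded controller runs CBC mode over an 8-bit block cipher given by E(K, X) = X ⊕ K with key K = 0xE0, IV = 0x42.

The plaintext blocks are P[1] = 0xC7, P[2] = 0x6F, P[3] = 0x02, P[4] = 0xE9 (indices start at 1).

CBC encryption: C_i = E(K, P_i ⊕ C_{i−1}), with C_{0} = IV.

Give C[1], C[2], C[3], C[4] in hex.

C[1] = 0x65, C[2] = 0xEA, C[3] = 0x08, C[4] = 0x01

C[1]: P[1] ⊕ 0x42 = 0x85; E(K, 0x85) = 0x65.
C[2]: P[2] ⊕ 0x65 = 0x0A; E(K, 0x0A) = 0xEA.
C[3]: P[3] ⊕ 0xEA = 0xE8; E(K, 0xE8) = 0x08.
C[4]: P[4] ⊕ 0x08 = 0xE1; E(K, 0xE1) = 0x01.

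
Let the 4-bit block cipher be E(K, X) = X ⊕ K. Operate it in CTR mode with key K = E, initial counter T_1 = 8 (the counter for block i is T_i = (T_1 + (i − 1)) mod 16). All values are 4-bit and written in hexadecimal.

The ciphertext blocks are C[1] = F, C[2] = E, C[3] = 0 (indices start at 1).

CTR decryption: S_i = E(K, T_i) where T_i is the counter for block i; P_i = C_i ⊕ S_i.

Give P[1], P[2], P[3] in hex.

P[1]: T = 8, S = E(K, T) = 6; F ⊕ 6 = 9.
P[2]: T = 9, S = E(K, T) = 7; E ⊕ 7 = 9.
P[3]: T = A, S = E(K, T) = 4; 0 ⊕ 4 = 4.

P[1] = 9, P[2] = 9, P[3] = 4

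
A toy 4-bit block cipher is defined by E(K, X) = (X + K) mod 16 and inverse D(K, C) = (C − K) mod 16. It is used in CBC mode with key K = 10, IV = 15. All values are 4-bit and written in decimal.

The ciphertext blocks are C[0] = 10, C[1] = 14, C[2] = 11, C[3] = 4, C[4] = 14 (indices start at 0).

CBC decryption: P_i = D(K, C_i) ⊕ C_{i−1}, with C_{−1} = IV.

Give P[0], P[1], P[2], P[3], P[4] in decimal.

P[0]: D(K, 10) = 0; 0 ⊕ 15 = 15.
P[1]: D(K, 14) = 4; 4 ⊕ 10 = 14.
P[2]: D(K, 11) = 1; 1 ⊕ 14 = 15.
P[3]: D(K, 4) = 10; 10 ⊕ 11 = 1.
P[4]: D(K, 14) = 4; 4 ⊕ 4 = 0.

P[0] = 15, P[1] = 14, P[2] = 15, P[3] = 1, P[4] = 0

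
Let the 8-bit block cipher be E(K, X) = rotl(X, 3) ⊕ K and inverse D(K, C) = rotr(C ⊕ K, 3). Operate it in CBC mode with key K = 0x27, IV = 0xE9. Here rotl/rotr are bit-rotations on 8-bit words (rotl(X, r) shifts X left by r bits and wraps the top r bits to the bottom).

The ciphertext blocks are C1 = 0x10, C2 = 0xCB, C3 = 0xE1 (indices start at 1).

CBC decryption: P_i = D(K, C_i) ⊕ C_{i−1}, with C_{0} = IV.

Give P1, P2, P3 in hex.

P1: D(K, 0x10) = 0xE6; 0xE6 ⊕ 0xE9 = 0x0F.
P2: D(K, 0xCB) = 0x9D; 0x9D ⊕ 0x10 = 0x8D.
P3: D(K, 0xE1) = 0xD8; 0xD8 ⊕ 0xCB = 0x13.

P1 = 0x0F, P2 = 0x8D, P3 = 0x13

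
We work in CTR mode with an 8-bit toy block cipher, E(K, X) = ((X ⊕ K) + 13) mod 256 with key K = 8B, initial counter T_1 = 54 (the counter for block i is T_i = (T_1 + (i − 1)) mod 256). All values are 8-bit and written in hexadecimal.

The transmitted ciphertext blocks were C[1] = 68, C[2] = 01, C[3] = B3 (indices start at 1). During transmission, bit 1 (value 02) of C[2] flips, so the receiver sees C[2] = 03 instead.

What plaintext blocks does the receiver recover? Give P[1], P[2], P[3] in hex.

CTR decryption: S_i = E(K, T_i) where T_i is the counter for block i; P_i = C_i ⊕ S_i.
Only C[2] changed, to 03. In CTR, a change in C_i flips the same bit in P_i only; the keystream is unaffected. Decrypting the received ciphertext:
P[1]: T = 54, S = E(K, T) = F2; 68 ⊕ F2 = 9A.
P[2]: T = 55, S = E(K, T) = F1; 03 ⊕ F1 = F2.
P[3]: T = 56, S = E(K, T) = F0; B3 ⊕ F0 = 43.
Blocks that differ from the original plaintext: P[2].

P[1] = 9A, P[2] = F2, P[3] = 43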